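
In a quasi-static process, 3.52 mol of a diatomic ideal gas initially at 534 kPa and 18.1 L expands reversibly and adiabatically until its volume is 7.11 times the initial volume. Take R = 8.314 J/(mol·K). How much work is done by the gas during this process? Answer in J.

13100 J

T₁ = P₁V₁/(nR) = 534×18.1/(3.52×8.314) = 330 K.
Adiabatic: TV^(γ−1) = const ⇒ T₂ = 330×(0.141)^0.400 = 151 K; PV^γ = const ⇒ P₂ = 34.3 kPa.
ΔU = nCvΔT = 3.52×20.8×(151−330) = -13100 J.
Q = 0 for an adiabatic process, so W = −ΔU = 13100 J.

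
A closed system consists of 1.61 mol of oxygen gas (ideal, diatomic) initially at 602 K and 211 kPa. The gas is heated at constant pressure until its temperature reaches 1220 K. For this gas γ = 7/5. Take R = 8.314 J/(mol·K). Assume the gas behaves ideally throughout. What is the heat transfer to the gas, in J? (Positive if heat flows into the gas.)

29000 J

V₁ = nRT₁/P₁ = 1.61×8.314×602/211 = 38.2 L.
Isobaric: P stays 211 kPa; V/T = const ⇒ T₂ = 1220 K, V₂ = 77.4 L.
W = PΔV = 211×(77.4−38.2) kPa·L = 8270 J.
ΔU = nCvΔT = 1.61×20.8×(1220−602) = 20700 J.
Q = ΔU + W = nCpΔT = 29000 J.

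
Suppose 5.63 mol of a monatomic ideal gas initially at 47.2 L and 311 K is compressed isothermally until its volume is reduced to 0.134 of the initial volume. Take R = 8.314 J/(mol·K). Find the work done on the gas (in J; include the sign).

29300 J

P₁ = nRT₁/V₁ = 5.63×8.314×311/47.2 = 308 kPa.
Isothermal: T stays 311 K; PV = const ⇒ V₂ = 6.32 L, P₂ = 2300 kPa.
W = nRT ln(V₂/V₁) = 5.63×8.314×311×ln(0.134) = -29300 J.
Work done on the gas = −W_by = 29300 J.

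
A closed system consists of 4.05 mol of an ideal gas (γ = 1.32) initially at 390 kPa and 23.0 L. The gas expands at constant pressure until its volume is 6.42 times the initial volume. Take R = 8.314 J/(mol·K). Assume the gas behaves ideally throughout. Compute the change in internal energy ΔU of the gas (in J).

152000 J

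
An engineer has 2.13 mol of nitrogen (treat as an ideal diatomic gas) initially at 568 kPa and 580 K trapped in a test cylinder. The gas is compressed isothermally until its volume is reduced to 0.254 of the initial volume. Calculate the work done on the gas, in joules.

V₁ = nRT₁/P₁ = 2.13×8.314×580/568 = 18.1 L.
Isothermal: T stays 580 K; PV = const ⇒ V₂ = 4.59 L, P₂ = 2240 kPa.
W = nRT ln(V₂/V₁) = 2.13×8.314×580×ln(0.254) = -14100 J.
Work done on the gas = −W_by = 14100 J.

14100 J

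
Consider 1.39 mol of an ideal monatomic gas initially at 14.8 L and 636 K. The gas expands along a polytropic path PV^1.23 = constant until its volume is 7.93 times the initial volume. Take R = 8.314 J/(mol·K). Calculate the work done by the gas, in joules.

P₁ = nRT₁/V₁ = 1.39×8.314×636/14.8 = 497 kPa.
Polytropic n=1.23: T₂ = T₁(V₁/V₂)^(n−1) = 636×(0.126)^0.23 = 395 K; P₂ = P₁(V₁/V₂)^n = 38.9 kPa.
W = (P₁V₁−P₂V₂)/(n−1) = (497×14.8−38.9×117)/0.23 = 12100 J.

12100 J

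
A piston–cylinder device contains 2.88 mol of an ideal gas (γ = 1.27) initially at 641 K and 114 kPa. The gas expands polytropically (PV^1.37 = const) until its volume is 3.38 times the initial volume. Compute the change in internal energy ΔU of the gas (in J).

-20600 J

V₁ = nRT₁/P₁ = 2.88×8.314×641/114 = 135 L.
Polytropic n=1.37: T₂ = T₁(V₁/V₂)^(n−1) = 641×(0.296)^0.37 = 408 K; P₂ = P₁(V₁/V₂)^n = 21.5 kPa.
For an ideal gas ΔU = nCvΔT with Cv = R/(γ−1) = 30.8 J/(mol·K).
ΔU = 2.88×30.8×(408−641) = -20600 J.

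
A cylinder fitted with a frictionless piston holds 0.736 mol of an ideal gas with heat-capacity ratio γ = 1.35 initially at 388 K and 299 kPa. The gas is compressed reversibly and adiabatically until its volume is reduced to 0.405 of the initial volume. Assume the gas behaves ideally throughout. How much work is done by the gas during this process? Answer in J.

-2520 J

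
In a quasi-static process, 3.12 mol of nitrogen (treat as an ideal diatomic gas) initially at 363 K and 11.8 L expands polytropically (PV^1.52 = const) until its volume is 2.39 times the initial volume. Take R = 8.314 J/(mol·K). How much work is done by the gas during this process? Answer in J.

P₁ = nRT₁/V₁ = 3.12×8.314×363/11.8 = 798 kPa.
Polytropic n=1.52: T₂ = T₁(V₁/V₂)^(n−1) = 363×(0.418)^0.52 = 231 K; P₂ = P₁(V₁/V₂)^n = 212 kPa.
W = (P₁V₁−P₂V₂)/(n−1) = (798×11.8−212×28.2)/0.52 = 6600 J.

6600 J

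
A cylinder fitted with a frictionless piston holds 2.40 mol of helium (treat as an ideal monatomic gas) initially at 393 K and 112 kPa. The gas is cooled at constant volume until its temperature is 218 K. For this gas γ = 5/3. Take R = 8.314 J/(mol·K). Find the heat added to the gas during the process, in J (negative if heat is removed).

-5240 J

V₁ = nRT₁/P₁ = 2.40×8.314×393/112 = 70.0 L.
Isochoric: V stays 70.0 L; P/T = const ⇒ T₂ = 218 K, P₂ = 62.1 kPa.
W = 0 (no volume change).
ΔU = nCvΔT = 2.40×12.5×(218−393) = -5240 J.
Q = ΔU = -5240 J.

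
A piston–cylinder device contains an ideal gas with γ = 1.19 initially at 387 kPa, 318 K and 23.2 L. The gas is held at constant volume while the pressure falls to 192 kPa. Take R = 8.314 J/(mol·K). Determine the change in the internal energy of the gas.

-23800 J

n = P₁V₁/(RT₁) = 387×23.2/(8.314×318) = 3.40 mol.
Isochoric: V stays 23.2 L; P/T = const ⇒ T₂ = 158 K, P₂ = 192 kPa.
For an ideal gas ΔU = nCvΔT with Cv = R/(γ−1) = 43.8 J/(mol·K).
ΔU = 3.40×43.8×(158−318) = -23800 J.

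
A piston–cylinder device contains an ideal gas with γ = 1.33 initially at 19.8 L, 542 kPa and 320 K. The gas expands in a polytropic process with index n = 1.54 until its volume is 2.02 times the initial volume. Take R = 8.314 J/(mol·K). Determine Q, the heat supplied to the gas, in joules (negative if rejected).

-4000 J

n = P₁V₁/(RT₁) = 542×19.8/(8.314×320) = 4.03 mol.
Polytropic n=1.54: T₂ = T₁(V₁/V₂)^(n−1) = 320×(0.495)^0.54 = 219 K; P₂ = P₁(V₁/V₂)^n = 184 kPa.
W = (P₁V₁−P₂V₂)/(n−1) = (542×19.8−184×40.0)/0.54 = 6280 J.
ΔU = nCvΔT = 4.03×25.2×(219−320) = -10300 J.
Q = ΔU + W = -4000 J.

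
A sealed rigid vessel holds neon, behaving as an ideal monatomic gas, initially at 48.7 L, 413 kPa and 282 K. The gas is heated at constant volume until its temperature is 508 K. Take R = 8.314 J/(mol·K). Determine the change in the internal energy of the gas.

24200 J

n = P₁V₁/(RT₁) = 413×48.7/(8.314×282) = 8.58 mol.
Isochoric: V stays 48.7 L; P/T = const ⇒ T₂ = 508 K, P₂ = 744 kPa.
For an ideal gas ΔU = nCvΔT with Cv = (3/2)R = 12.5 J/(mol·K).
ΔU = 8.58×12.5×(508−282) = 24200 J.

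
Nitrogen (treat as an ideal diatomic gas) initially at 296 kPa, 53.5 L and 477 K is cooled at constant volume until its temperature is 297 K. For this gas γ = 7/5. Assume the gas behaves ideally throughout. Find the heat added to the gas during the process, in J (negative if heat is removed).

n = P₁V₁/(RT₁) = 296×53.5/(8.314×477) = 3.99 mol.
Isochoric: V stays 53.5 L; P/T = const ⇒ T₂ = 297 K, P₂ = 184 kPa.
W = 0 (no volume change).
ΔU = nCvΔT = 3.99×20.8×(297−477) = -14900 J.
Q = ΔU = -14900 J.

-14900 J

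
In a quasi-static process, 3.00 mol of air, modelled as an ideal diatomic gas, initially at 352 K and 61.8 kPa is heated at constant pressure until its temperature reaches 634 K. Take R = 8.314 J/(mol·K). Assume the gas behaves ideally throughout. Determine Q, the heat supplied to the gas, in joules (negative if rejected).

24600 J

V₁ = nRT₁/P₁ = 3.00×8.314×352/61.8 = 142 L.
Isobaric: P stays 61.8 kPa; V/T = const ⇒ T₂ = 634 K, V₂ = 256 L.
W = PΔV = 61.8×(256−142) kPa·L = 7030 J.
ΔU = nCvΔT = 3.00×20.8×(634−352) = 17600 J.
Q = ΔU + W = nCpΔT = 24600 J.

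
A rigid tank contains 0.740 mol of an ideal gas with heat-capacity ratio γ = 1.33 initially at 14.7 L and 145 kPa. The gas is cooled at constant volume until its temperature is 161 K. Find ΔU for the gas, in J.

-3460 J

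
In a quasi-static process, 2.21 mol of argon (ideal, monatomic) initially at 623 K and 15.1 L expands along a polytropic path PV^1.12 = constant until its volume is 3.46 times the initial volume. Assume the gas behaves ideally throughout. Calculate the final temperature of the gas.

537 K

P₁ = nRT₁/V₁ = 2.21×8.314×623/15.1 = 758 kPa.
Polytropic n=1.12: T₂ = T₁(V₁/V₂)^(n−1) = 623×(0.289)^0.12 = 537 K; P₂ = P₁(V₁/V₂)^n = 189 kPa.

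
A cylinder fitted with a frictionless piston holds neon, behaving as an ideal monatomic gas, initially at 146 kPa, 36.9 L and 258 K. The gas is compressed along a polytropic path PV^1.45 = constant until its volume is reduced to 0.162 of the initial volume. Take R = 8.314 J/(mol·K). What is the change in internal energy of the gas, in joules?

n = P₁V₁/(RT₁) = 146×36.9/(8.314×258) = 2.51 mol.
Polytropic n=1.45: T₂ = T₁(V₁/V₂)^(n−1) = 258×(6.17)^0.45 = 585 K; P₂ = P₁(V₁/V₂)^n = 2040 kPa.
For an ideal gas ΔU = nCvΔT with Cv = (3/2)R = 12.5 J/(mol·K).
ΔU = 2.51×12.5×(585−258) = 10300 J.

10300 J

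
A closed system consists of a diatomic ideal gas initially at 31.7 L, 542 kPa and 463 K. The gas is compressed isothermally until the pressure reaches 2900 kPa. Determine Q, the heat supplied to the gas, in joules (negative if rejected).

n = P₁V₁/(RT₁) = 542×31.7/(8.314×463) = 4.46 mol.
Isothermal: T stays 463 K; PV = const ⇒ V₂ = 5.92 L, P₂ = 2900 kPa.
ΔU = 0 (ideal gas, T constant).
W = nRT ln(V₂/V₁) = 4.46×8.314×463×ln(0.187) = -28800 J.
Q = ΔU + W = -28800 J.

-28800 J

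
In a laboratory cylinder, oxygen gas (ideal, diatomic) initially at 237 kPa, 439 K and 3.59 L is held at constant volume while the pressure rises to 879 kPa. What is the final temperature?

Isochoric: V stays 3.59 L; P/T = const ⇒ T₂ = 1630 K, P₂ = 879 kPa.

1630 K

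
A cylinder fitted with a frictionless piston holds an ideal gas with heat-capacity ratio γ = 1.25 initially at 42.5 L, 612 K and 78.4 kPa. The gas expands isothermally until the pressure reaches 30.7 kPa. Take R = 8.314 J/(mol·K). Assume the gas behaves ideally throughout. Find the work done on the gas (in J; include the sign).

n = P₁V₁/(RT₁) = 78.4×42.5/(8.314×612) = 0.655 mol.
Isothermal: T stays 612 K; PV = const ⇒ V₂ = 109 L, P₂ = 30.7 kPa.
W = nRT ln(V₂/V₁) = 0.655×8.314×612×ln(2.55) = 3120 J.
Work done on the gas = −W_by = -3120 J.

-3120 J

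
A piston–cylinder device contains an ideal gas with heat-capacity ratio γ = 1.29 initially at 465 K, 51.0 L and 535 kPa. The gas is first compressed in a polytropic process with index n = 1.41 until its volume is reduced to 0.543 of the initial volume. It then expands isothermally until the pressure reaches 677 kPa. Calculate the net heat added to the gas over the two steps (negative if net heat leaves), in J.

29800 J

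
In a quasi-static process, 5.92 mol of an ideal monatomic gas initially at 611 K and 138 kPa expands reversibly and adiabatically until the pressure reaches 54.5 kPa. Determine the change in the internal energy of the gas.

-14000 J

V₁ = nRT₁/P₁ = 5.92×8.314×611/138 = 218 L.
Adiabatic: T₂/T₁ = (P₂/P₁)^((γ−1)/γ) ⇒ T₂ = 611×(0.395)^0.400 = 421 K; V₂ = 381 L.
For an ideal gas ΔU = nCvΔT with Cv = (3/2)R = 12.5 J/(mol·K).
ΔU = 5.92×12.5×(421−611) = -14000 J.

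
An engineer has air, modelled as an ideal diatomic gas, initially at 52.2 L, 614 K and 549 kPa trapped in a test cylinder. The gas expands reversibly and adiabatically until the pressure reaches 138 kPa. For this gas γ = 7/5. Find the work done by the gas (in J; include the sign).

n = P₁V₁/(RT₁) = 549×52.2/(8.314×614) = 5.61 mol.
Adiabatic: T₂/T₁ = (P₂/P₁)^((γ−1)/γ) ⇒ T₂ = 614×(0.251)^0.286 = 414 K; V₂ = 140 L.
ΔU = nCvΔT = 5.61×20.8×(414−614) = -23400 J.
Q = 0 for an adiabatic process, so W = −ΔU = 23400 J.

23400 J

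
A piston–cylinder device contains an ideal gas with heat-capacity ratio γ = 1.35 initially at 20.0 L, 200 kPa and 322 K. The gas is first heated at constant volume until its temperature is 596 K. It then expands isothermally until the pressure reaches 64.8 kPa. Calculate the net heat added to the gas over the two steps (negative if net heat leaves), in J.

22600 J

n = P₁V₁/(RT₁) = 200×20.0/(8.314×322) = 1.49 mol.
Step 1 — Isochoric: V stays 20.0 L; P/T = const ⇒ T₂ = 596 K, P₂ = 370 kPa.
W = 0 (no volume change).
ΔU = nCvΔT = 1.49×23.8×(596−322) = 9720 J.
Q = ΔU = 9720 J.
State after step 1: P = 370 kPa, V = 20.0 L, T = 596 K.
Step 2 — Isothermal: T stays 596 K; PV = const ⇒ V₂ = 114 L, P₂ = 64.8 kPa.
ΔU = 0 (ideal gas, T constant).
W = nRT ln(V₂/V₁) = 1.49×8.314×596×ln(5.71) = 12900 J.
Q = ΔU + W = 12900 J.
Net over both steps: W = 12900 J, Q = 22600 J, ΔU = 9720 J.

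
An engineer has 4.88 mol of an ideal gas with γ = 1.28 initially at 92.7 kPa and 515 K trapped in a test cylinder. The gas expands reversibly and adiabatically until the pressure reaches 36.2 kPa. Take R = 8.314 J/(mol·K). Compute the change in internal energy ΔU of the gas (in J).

V₁ = nRT₁/P₁ = 4.88×8.314×515/92.7 = 225 L.
Adiabatic: T₂/T₁ = (P₂/P₁)^((γ−1)/γ) ⇒ T₂ = 515×(0.391)^0.219 = 419 K; V₂ = 470 L.
For an ideal gas ΔU = nCvΔT with Cv = R/(γ−1) = 29.7 J/(mol·K).
ΔU = 4.88×29.7×(419−515) = -13900 J.

-13900 J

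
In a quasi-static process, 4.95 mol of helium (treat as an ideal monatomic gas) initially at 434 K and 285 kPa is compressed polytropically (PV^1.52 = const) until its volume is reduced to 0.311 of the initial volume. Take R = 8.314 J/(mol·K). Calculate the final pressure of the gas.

V₁ = nRT₁/P₁ = 4.95×8.314×434/285 = 62.7 L.
Polytropic n=1.52: T₂ = T₁(V₁/V₂)^(n−1) = 434×(3.22)^0.52 = 797 K; P₂ = P₁(V₁/V₂)^n = 1680 kPa.

1680 kPa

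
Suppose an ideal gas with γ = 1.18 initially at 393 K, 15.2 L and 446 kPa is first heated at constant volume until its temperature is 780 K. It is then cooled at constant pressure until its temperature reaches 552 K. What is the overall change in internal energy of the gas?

n = P₁V₁/(RT₁) = 446×15.2/(8.314×393) = 2.07 mol.
Step 1 — Isochoric: V stays 15.2 L; P/T = const ⇒ T₂ = 780 K, P₂ = 885 kPa.
W = 0 (no volume change).
ΔU = nCvΔT = 2.07×46.2×(780−393) = 37100 J.
Q = ΔU = 37100 J.
State after step 1: P = 885 kPa, V = 15.2 L, T = 780 K.
Step 2 — Isobaric: P stays 885 kPa; V/T = const ⇒ T₂ = 552 K, V₂ = 10.8 L.
W = PΔV = 885×(10.8−15.2) kPa·L = -3930 J.
ΔU = nCvΔT = 2.07×46.2×(552−780) = -21800 J.
Q = ΔU + W = nCpΔT = -25800 J.
Net over both steps: W = -3930 J, Q = 11300 J, ΔU = 15200 J.

15200 J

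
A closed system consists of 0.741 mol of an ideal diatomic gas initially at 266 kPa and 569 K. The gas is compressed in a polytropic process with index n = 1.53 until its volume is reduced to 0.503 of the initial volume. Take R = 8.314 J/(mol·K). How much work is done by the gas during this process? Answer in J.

V₁ = nRT₁/P₁ = 0.741×8.314×569/266 = 13.2 L.
Polytropic n=1.53: T₂ = T₁(V₁/V₂)^(n−1) = 569×(1.99)^0.53 = 819 K; P₂ = P₁(V₁/V₂)^n = 761 kPa.
W = (P₁V₁−P₂V₂)/(n−1) = (266×13.2−761×6.63)/0.53 = -2910 J.

-2910 J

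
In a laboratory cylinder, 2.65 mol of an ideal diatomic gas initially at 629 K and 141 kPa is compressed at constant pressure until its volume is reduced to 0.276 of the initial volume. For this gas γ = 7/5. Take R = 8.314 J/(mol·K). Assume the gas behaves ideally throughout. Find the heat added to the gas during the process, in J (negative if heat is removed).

-35100 J

V₁ = nRT₁/P₁ = 2.65×8.314×629/141 = 98.3 L.
Isobaric: P stays 141 kPa; V/T = const ⇒ T₂ = 174 K, V₂ = 27.1 L.
W = PΔV = 141×(27.1−98.3) kPa·L = -10000 J.
ΔU = nCvΔT = 2.65×20.8×(174−629) = -25100 J.
Q = ΔU + W = nCpΔT = -35100 J.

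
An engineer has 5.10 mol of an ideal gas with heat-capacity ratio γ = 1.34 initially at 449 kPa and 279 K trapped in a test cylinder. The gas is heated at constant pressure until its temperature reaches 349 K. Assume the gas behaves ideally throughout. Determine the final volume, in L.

V₁ = nRT₁/P₁ = 5.10×8.314×279/449 = 26.3 L.
Isobaric: P stays 449 kPa; V/T = const ⇒ T₂ = 349 K, V₂ = 33.0 L.

33.0 L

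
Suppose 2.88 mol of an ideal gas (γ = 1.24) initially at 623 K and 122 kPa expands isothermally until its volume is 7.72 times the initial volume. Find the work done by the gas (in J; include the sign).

V₁ = nRT₁/P₁ = 2.88×8.314×623/122 = 122 L.
Isothermal: T stays 623 K; PV = const ⇒ V₂ = 944 L, P₂ = 15.8 kPa.
W = nRT ln(V₂/V₁) = 2.88×8.314×623×ln(7.72) = 30500 J.

30500 J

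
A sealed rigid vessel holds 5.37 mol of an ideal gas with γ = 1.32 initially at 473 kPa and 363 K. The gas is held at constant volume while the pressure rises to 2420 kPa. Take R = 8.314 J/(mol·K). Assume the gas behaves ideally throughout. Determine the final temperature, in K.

1860 K

V₁ = nRT₁/P₁ = 5.37×8.314×363/473 = 34.3 L.
Isochoric: V stays 34.3 L; P/T = const ⇒ T₂ = 1860 K, P₂ = 2420 kPa.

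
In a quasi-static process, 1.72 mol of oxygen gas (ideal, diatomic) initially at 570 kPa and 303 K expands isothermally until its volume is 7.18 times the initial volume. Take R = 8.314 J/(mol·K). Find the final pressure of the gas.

V₁ = nRT₁/P₁ = 1.72×8.314×303/570 = 7.60 L.
Isothermal: T stays 303 K; PV = const ⇒ V₂ = 54.6 L, P₂ = 79.4 kPa.

79.4 kPa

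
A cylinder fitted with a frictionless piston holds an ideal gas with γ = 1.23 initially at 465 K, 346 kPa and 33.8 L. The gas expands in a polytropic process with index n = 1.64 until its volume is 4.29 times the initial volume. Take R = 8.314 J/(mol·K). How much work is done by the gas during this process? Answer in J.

11100 J

n = P₁V₁/(RT₁) = 346×33.8/(8.314×465) = 3.03 mol.
Polytropic n=1.64: T₂ = T₁(V₁/V₂)^(n−1) = 465×(0.233)^0.64 = 183 K; P₂ = P₁(V₁/V₂)^n = 31.8 kPa.
W = (P₁V₁−P₂V₂)/(n−1) = (346×33.8−31.8×145)/0.64 = 11100 J.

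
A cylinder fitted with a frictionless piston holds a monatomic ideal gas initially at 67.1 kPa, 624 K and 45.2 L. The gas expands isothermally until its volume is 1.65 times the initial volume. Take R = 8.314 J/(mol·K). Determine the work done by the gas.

1520 J

n = P₁V₁/(RT₁) = 67.1×45.2/(8.314×624) = 0.585 mol.
Isothermal: T stays 624 K; PV = const ⇒ V₂ = 74.6 L, P₂ = 40.7 kPa.
W = nRT ln(V₂/V₁) = 0.585×8.314×624×ln(1.65) = 1520 J.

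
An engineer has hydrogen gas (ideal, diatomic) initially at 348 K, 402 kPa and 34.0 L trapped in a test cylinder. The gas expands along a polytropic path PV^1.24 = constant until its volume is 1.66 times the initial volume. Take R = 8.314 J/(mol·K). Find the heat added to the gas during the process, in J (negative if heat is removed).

n = P₁V₁/(RT₁) = 402×34.0/(8.314×348) = 4.72 mol.
Polytropic n=1.24: T₂ = T₁(V₁/V₂)^(n−1) = 348×(0.602)^0.24 = 308 K; P₂ = P₁(V₁/V₂)^n = 214 kPa.
W = (P₁V₁−P₂V₂)/(n−1) = (402×34.0−214×56.4)/0.24 = 6520 J.
ΔU = nCvΔT = 4.72×20.8×(308−348) = -3910 J.
Q = ΔU + W = 2610 J.

2610 J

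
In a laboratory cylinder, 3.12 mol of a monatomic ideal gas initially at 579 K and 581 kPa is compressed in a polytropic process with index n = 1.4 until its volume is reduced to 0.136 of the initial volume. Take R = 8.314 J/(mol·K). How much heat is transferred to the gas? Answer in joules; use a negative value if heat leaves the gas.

-18300 J

V₁ = nRT₁/P₁ = 3.12×8.314×579/581 = 25.9 L.
Polytropic n=1.4: T₂ = T₁(V₁/V₂)^(n−1) = 579×(7.35)^0.40 = 1290 K; P₂ = P₁(V₁/V₂)^n = 9490 kPa.
W = (P₁V₁−P₂V₂)/(n−1) = (581×25.9−9490×3.52)/0.40 = -45900 J.
ΔU = nCvΔT = 3.12×12.5×(1290−579) = 27500 J.
Q = ΔU + W = -18300 J.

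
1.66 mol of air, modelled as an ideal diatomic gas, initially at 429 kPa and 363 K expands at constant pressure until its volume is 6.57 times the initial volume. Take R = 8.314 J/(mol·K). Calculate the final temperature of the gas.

V₁ = nRT₁/P₁ = 1.66×8.314×363/429 = 11.7 L.
Isobaric: P stays 429 kPa; V/T = const ⇒ T₂ = 2380 K, V₂ = 76.7 L.

2380 K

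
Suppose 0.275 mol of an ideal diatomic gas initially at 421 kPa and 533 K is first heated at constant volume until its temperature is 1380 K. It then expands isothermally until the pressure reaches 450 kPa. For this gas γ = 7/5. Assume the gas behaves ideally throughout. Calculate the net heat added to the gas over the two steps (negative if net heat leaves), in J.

V₁ = nRT₁/P₁ = 0.275×8.314×533/421 = 2.89 L.
Step 1 — Isochoric: V stays 2.89 L; P/T = const ⇒ T₂ = 1380 K, P₂ = 1090 kPa.
W = 0 (no volume change).
ΔU = nCvΔT = 0.275×20.8×(1380−533) = 4840 J.
Q = ΔU = 4840 J.
State after step 1: P = 1090 kPa, V = 2.89 L, T = 1380 K.
Step 2 — Isothermal: T stays 1380 K; PV = const ⇒ V₂ = 7.01 L, P₂ = 450 kPa.
ΔU = 0 (ideal gas, T constant).
W = nRT ln(V₂/V₁) = 0.275×8.314×1380×ln(2.42) = 2790 J.
Q = ΔU + W = 2790 J.
Net over both steps: W = 2790 J, Q = 7630 J, ΔU = 4840 J.

7630 J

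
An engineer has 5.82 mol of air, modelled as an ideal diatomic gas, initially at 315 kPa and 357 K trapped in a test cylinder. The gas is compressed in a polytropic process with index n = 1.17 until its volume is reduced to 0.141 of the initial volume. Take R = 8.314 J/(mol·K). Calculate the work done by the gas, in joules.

V₁ = nRT₁/P₁ = 5.82×8.314×357/315 = 54.8 L.
Polytropic n=1.17: T₂ = T₁(V₁/V₂)^(n−1) = 357×(7.09)^0.17 = 498 K; P₂ = P₁(V₁/V₂)^n = 3120 kPa.
W = (P₁V₁−P₂V₂)/(n−1) = (315×54.8−3120×7.73)/0.17 = -40200 J.

-40200 J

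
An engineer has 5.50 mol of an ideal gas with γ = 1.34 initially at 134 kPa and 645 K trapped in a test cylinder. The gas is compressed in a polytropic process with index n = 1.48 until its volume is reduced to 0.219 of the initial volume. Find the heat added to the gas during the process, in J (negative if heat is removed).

V₁ = nRT₁/P₁ = 5.50×8.314×645/134 = 220 L.
Polytropic n=1.48: T₂ = T₁(V₁/V₂)^(n−1) = 645×(4.57)^0.48 = 1340 K; P₂ = P₁(V₁/V₂)^n = 1270 kPa.
W = (P₁V₁−P₂V₂)/(n−1) = (134×220−1270×48.2)/0.48 = -65900 J.
ΔU = nCvΔT = 5.50×24.5×(1340−645) = 93100 J.
Q = ΔU + W = 27100 J.

27100 J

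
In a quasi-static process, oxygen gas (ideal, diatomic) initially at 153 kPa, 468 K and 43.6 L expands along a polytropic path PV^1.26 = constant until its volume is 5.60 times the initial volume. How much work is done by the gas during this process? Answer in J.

9260 J

n = P₁V₁/(RT₁) = 153×43.6/(8.314×468) = 1.71 mol.
Polytropic n=1.26: T₂ = T₁(V₁/V₂)^(n−1) = 468×(0.179)^0.26 = 299 K; P₂ = P₁(V₁/V₂)^n = 17.5 kPa.
W = (P₁V₁−P₂V₂)/(n−1) = (153×43.6−17.5×244)/0.26 = 9260 J.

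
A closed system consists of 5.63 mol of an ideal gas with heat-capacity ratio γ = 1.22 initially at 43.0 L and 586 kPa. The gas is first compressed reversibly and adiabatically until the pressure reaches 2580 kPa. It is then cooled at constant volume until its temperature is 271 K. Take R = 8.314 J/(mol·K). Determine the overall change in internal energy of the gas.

-56900 J

T₁ = P₁V₁/(nR) = 586×43.0/(5.63×8.314) = 538 K.
Step 1 — Adiabatic: T₂/T₁ = (P₂/P₁)^((γ−1)/γ) ⇒ T₂ = 538×(4.40)^0.180 = 703 K; V₂ = 12.8 L.
ΔU = nCvΔT = 5.63×37.8×(703−538) = 35100 J.
Q = 0 for an adiabatic process, so W = −ΔU = -35100 J.
State after step 1: P = 2580 kPa, V = 12.8 L, T = 703 K.
Step 2 — Isochoric: V stays 12.8 L; P/T = const ⇒ T₂ = 271 K, P₂ = 994 kPa.
W = 0 (no volume change).
ΔU = nCvΔT = 5.63×37.8×(271−703) = -92000 J.
Q = ΔU = -92000 J.
Net over both steps: W = -35100 J, Q = -92000 J, ΔU = -56900 J.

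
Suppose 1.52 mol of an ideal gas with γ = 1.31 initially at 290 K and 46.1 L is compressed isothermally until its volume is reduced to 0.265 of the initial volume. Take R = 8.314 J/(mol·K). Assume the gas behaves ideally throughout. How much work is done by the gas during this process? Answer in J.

P₁ = nRT₁/V₁ = 1.52×8.314×290/46.1 = 79.5 kPa.
Isothermal: T stays 290 K; PV = const ⇒ V₂ = 12.2 L, P₂ = 300 kPa.
W = nRT ln(V₂/V₁) = 1.52×8.314×290×ln(0.265) = -4870 J.

-4870 J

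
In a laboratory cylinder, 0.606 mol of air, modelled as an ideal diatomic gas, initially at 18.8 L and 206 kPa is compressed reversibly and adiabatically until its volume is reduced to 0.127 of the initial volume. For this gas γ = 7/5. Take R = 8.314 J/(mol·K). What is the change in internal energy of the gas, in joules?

12400 J

T₁ = P₁V₁/(nR) = 206×18.8/(0.606×8.314) = 769 K.
Adiabatic: TV^(γ−1) = const ⇒ T₂ = 769×(7.87)^0.400 = 1750 K; PV^γ = const ⇒ P₂ = 3700 kPa.
For an ideal gas ΔU = nCvΔT with Cv = (5/2)R = 20.8 J/(mol·K).
ΔU = 0.606×20.8×(1750−769) = 12400 J.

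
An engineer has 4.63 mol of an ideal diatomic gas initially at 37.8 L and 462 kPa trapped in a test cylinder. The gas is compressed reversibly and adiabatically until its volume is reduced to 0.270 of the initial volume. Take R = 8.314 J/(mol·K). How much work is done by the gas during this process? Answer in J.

-30100 J

T₁ = P₁V₁/(nR) = 462×37.8/(4.63×8.314) = 454 K.
Adiabatic: TV^(γ−1) = const ⇒ T₂ = 454×(3.70)^0.400 = 766 K; PV^γ = const ⇒ P₂ = 2890 kPa.
ΔU = nCvΔT = 4.63×20.8×(766−454) = 30100 J.
Q = 0 for an adiabatic process, so W = −ΔU = -30100 J.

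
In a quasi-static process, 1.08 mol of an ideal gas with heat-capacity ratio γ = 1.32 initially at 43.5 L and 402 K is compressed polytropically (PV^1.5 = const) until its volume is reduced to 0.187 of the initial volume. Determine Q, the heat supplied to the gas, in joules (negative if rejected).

5330 J

P₁ = nRT₁/V₁ = 1.08×8.314×402/43.5 = 83.0 kPa.
Polytropic n=1.5: T₂ = T₁(V₁/V₂)^(n−1) = 402×(5.35)^0.50 = 930 K; P₂ = P₁(V₁/V₂)^n = 1030 kPa.
W = (P₁V₁−P₂V₂)/(n−1) = (83.0×43.5−1030×8.13)/0.50 = -9480 J.
ΔU = nCvΔT = 1.08×26.0×(930−402) = 14800 J.
Q = ΔU + W = 5330 J.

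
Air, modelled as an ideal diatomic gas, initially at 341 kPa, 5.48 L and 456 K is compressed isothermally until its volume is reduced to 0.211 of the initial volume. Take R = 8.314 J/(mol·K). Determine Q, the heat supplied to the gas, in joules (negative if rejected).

-2910 J

n = P₁V₁/(RT₁) = 341×5.48/(8.314×456) = 0.493 mol.
Isothermal: T stays 456 K; PV = const ⇒ V₂ = 1.16 L, P₂ = 1620 kPa.
ΔU = 0 (ideal gas, T constant).
W = nRT ln(V₂/V₁) = 0.493×8.314×456×ln(0.211) = -2910 J.
Q = ΔU + W = -2910 J.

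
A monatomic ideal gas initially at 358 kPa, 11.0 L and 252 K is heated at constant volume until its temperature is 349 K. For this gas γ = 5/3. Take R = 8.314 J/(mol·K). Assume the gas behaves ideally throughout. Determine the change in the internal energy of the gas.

2270 J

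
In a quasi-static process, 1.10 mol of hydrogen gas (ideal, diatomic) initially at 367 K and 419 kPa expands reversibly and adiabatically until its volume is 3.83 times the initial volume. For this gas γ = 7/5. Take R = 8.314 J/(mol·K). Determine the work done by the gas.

3490 J

V₁ = nRT₁/P₁ = 1.10×8.314×367/419 = 8.01 L.
Adiabatic: TV^(γ−1) = const ⇒ T₂ = 367×(0.261)^0.400 = 214 K; PV^γ = const ⇒ P₂ = 63.9 kPa.
ΔU = nCvΔT = 1.10×20.8×(214−367) = -3490 J.
Q = 0 for an adiabatic process, so W = −ΔU = 3490 J.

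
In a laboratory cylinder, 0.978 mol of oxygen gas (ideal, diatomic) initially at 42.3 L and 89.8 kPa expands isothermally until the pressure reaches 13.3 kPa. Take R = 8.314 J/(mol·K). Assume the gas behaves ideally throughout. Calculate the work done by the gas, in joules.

7250 J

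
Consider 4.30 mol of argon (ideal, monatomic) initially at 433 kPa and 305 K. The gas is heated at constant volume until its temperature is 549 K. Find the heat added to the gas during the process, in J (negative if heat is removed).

V₁ = nRT₁/P₁ = 4.30×8.314×305/433 = 25.2 L.
Isochoric: V stays 25.2 L; P/T = const ⇒ T₂ = 549 K, P₂ = 779 kPa.
W = 0 (no volume change).
ΔU = nCvΔT = 4.30×12.5×(549−305) = 13100 J.
Q = ΔU = 13100 J.

13100 J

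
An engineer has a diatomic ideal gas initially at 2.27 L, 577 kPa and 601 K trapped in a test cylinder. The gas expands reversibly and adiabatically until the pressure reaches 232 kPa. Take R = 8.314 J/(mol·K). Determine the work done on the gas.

n = P₁V₁/(RT₁) = 577×2.27/(8.314×601) = 0.262 mol.
Adiabatic: T₂/T₁ = (P₂/P₁)^((γ−1)/γ) ⇒ T₂ = 601×(0.402)^0.286 = 463 K; V₂ = 4.35 L.
ΔU = nCvΔT = 0.262×20.8×(463−601) = -750 J.
Q = 0 for an adiabatic process, so W = −ΔU = 750 J.
Work done on the gas = −W_by = -750 J.

-750 J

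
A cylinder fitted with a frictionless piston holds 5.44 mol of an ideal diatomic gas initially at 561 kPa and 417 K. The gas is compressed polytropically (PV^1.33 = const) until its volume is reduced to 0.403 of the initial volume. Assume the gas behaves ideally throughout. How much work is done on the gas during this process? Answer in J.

20000 J

V₁ = nRT₁/P₁ = 5.44×8.314×417/561 = 33.6 L.
Polytropic n=1.33: T₂ = T₁(V₁/V₂)^(n−1) = 417×(2.48)^0.33 = 563 K; P₂ = P₁(V₁/V₂)^n = 1880 kPa.
W = (P₁V₁−P₂V₂)/(n−1) = (561×33.6−1880×13.5)/0.33 = -20000 J.
Work done on the gas = −W_by = 20000 J.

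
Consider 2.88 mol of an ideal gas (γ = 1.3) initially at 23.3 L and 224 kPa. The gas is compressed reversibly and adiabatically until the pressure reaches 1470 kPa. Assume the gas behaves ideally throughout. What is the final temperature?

336 K

T₁ = P₁V₁/(nR) = 224×23.3/(2.88×8.314) = 218 K.
Adiabatic: T₂/T₁ = (P₂/P₁)^((γ−1)/γ) ⇒ T₂ = 218×(6.56)^0.231 = 336 K; V₂ = 5.48 L.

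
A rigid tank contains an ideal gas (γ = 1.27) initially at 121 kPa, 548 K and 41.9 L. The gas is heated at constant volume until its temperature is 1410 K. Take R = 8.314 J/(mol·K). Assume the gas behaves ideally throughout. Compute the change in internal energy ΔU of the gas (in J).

29500 J

n = P₁V₁/(RT₁) = 121×41.9/(8.314×548) = 1.11 mol.
Isochoric: V stays 41.9 L; P/T = const ⇒ T₂ = 1410 K, P₂ = 311 kPa.
For an ideal gas ΔU = nCvΔT with Cv = R/(γ−1) = 30.8 J/(mol·K).
ΔU = 1.11×30.8×(1410−548) = 29500 J.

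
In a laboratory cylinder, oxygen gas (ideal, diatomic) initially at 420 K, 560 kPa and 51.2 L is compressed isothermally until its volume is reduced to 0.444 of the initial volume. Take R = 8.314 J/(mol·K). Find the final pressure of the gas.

1260 kPa

Isothermal: T stays 420 K; PV = const ⇒ V₂ = 22.7 L, P₂ = 1260 kPa.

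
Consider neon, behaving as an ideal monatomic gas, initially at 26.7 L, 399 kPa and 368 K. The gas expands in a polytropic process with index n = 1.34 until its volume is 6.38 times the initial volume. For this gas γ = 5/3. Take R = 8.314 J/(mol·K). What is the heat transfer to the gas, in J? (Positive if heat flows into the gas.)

n = P₁V₁/(RT₁) = 399×26.7/(8.314×368) = 3.48 mol.
Polytropic n=1.34: T₂ = T₁(V₁/V₂)^(n−1) = 368×(0.157)^0.34 = 196 K; P₂ = P₁(V₁/V₂)^n = 33.3 kPa.
W = (P₁V₁−P₂V₂)/(n−1) = (399×26.7−33.3×170)/0.34 = 14600 J.
ΔU = nCvΔT = 3.48×12.5×(196−368) = -7470 J.
Q = ΔU + W = 7180 J.

7180 J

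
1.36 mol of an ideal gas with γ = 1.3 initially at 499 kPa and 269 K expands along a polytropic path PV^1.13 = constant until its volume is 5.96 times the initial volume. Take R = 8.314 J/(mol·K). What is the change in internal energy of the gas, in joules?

-2100 J

V₁ = nRT₁/P₁ = 1.36×8.314×269/499 = 6.10 L.
Polytropic n=1.13: T₂ = T₁(V₁/V₂)^(n−1) = 269×(0.168)^0.13 = 213 K; P₂ = P₁(V₁/V₂)^n = 66.4 kPa.
For an ideal gas ΔU = nCvΔT with Cv = R/(γ−1) = 27.7 J/(mol·K).
ΔU = 1.36×27.7×(213−269) = -2100 J.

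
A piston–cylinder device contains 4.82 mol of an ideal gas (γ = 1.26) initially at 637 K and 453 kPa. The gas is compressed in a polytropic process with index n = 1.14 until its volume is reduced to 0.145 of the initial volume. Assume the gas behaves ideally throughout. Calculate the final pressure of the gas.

4090 kPa

V₁ = nRT₁/P₁ = 4.82×8.314×637/453 = 56.4 L.
Polytropic n=1.14: T₂ = T₁(V₁/V₂)^(n−1) = 637×(6.90)^0.14 = 835 K; P₂ = P₁(V₁/V₂)^n = 4090 kPa.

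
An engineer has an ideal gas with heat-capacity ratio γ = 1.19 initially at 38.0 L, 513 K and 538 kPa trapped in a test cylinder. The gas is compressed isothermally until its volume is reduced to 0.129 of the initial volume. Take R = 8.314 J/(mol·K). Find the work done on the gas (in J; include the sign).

41900 J

n = P₁V₁/(RT₁) = 538×38.0/(8.314×513) = 4.79 mol.
Isothermal: T stays 513 K; PV = const ⇒ V₂ = 4.90 L, P₂ = 4170 kPa.
W = nRT ln(V₂/V₁) = 4.79×8.314×513×ln(0.129) = -41900 J.
Work done on the gas = −W_by = 41900 J.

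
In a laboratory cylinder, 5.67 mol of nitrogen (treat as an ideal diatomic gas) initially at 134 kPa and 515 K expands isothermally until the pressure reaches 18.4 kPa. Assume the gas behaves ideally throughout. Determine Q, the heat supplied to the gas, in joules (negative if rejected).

48200 J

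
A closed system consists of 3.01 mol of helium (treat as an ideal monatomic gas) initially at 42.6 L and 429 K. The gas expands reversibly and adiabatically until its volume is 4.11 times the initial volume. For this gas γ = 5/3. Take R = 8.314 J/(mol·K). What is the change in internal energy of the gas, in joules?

P₁ = nRT₁/V₁ = 3.01×8.314×429/42.6 = 252 kPa.
Adiabatic: TV^(γ−1) = const ⇒ T₂ = 429×(0.243)^0.667 = 167 K; PV^γ = const ⇒ P₂ = 23.9 kPa.
For an ideal gas ΔU = nCvΔT with Cv = (3/2)R = 12.5 J/(mol·K).
ΔU = 3.01×12.5×(167−429) = -9830 J.

-9830 J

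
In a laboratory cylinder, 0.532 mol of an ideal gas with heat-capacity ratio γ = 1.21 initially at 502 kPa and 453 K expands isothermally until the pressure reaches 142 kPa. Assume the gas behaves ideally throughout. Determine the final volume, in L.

V₁ = nRT₁/P₁ = 0.532×8.314×453/502 = 3.99 L.
Isothermal: T stays 453 K; PV = const ⇒ V₂ = 14.1 L, P₂ = 142 kPa.

14.1 L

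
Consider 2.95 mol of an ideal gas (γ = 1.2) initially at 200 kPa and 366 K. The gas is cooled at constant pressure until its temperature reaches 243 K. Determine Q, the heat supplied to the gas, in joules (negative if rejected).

V₁ = nRT₁/P₁ = 2.95×8.314×366/200 = 44.9 L.
Isobaric: P stays 200 kPa; V/T = const ⇒ T₂ = 243 K, V₂ = 29.8 L.
W = PΔV = 200×(29.8−44.9) kPa·L = -3020 J.
ΔU = nCvΔT = 2.95×41.6×(243−366) = -15100 J.
Q = ΔU + W = nCpΔT = -18100 J.

-18100 J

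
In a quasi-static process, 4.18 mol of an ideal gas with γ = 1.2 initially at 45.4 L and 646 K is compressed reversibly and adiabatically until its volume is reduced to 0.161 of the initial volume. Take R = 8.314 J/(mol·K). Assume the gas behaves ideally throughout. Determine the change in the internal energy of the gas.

P₁ = nRT₁/V₁ = 4.18×8.314×646/45.4 = 494 kPa.
Adiabatic: TV^(γ−1) = const ⇒ T₂ = 646×(6.21)^0.200 = 931 K; PV^γ = const ⇒ P₂ = 4430 kPa.
For an ideal gas ΔU = nCvΔT with Cv = R/(γ−1) = 41.6 J/(mol·K).
ΔU = 4.18×41.6×(931−646) = 49500 J.

49500 J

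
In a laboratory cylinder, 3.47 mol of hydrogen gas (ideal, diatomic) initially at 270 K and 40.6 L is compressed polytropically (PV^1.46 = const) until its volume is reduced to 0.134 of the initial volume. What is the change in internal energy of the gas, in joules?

P₁ = nRT₁/V₁ = 3.47×8.314×270/40.6 = 192 kPa.
Polytropic n=1.46: T₂ = T₁(V₁/V₂)^(n−1) = 270×(7.46)^0.46 = 681 K; P₂ = P₁(V₁/V₂)^n = 3610 kPa.
For an ideal gas ΔU = nCvΔT with Cv = (5/2)R = 20.8 J/(mol·K).
ΔU = 3.47×20.8×(681−270) = 29600 J.

29600 J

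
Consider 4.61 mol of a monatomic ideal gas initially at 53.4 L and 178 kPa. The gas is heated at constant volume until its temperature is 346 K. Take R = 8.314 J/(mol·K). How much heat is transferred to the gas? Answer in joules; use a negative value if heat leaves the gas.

T₁ = P₁V₁/(nR) = 178×53.4/(4.61×8.314) = 248 K.
Isochoric: V stays 53.4 L; P/T = const ⇒ T₂ = 346 K, P₂ = 248 kPa.
W = 0 (no volume change).
ΔU = nCvΔT = 4.61×12.5×(346−248) = 5630 J.
Q = ΔU = 5630 J.

5630 J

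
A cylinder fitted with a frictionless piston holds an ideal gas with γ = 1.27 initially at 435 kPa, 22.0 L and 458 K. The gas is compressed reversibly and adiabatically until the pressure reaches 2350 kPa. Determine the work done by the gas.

-15300 J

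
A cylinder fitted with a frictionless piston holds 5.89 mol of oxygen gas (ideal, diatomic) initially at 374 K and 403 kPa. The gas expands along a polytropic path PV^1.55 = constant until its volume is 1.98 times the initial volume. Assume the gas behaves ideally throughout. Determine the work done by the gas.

V₁ = nRT₁/P₁ = 5.89×8.314×374/403 = 45.4 L.
Polytropic n=1.55: T₂ = T₁(V₁/V₂)^(n−1) = 374×(0.505)^0.55 = 257 K; P₂ = P₁(V₁/V₂)^n = 140 kPa.
W = (P₁V₁−P₂V₂)/(n−1) = (403×45.4−140×90.0)/0.55 = 10400 J.

10400 J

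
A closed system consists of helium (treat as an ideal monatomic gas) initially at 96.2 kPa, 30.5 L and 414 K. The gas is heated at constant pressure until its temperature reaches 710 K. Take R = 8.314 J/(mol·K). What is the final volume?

52.3 L

Isobaric: P stays 96.2 kPa; V/T = const ⇒ T₂ = 710 K, V₂ = 52.3 L.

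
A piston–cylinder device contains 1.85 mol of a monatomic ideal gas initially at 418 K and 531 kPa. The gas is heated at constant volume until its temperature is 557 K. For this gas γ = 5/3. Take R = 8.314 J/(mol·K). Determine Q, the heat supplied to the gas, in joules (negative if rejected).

3210 J

V₁ = nRT₁/P₁ = 1.85×8.314×418/531 = 12.1 L.
Isochoric: V stays 12.1 L; P/T = const ⇒ T₂ = 557 K, P₂ = 708 kPa.
W = 0 (no volume change).
ΔU = nCvΔT = 1.85×12.5×(557−418) = 3210 J.
Q = ΔU = 3210 J.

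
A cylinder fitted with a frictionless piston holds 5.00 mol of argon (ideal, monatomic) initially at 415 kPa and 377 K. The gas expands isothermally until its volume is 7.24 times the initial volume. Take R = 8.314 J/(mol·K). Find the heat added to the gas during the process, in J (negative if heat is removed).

31000 J

V₁ = nRT₁/P₁ = 5.00×8.314×377/415 = 37.8 L.
Isothermal: T stays 377 K; PV = const ⇒ V₂ = 273 L, P₂ = 57.3 kPa.
ΔU = 0 (ideal gas, T constant).
W = nRT ln(V₂/V₁) = 5.00×8.314×377×ln(7.24) = 31000 J.
Q = ΔU + W = 31000 J.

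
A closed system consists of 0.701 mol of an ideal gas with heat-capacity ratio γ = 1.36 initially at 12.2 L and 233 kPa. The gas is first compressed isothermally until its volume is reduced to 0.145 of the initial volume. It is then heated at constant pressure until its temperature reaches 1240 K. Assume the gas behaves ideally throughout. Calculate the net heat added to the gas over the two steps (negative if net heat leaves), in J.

11100 J

T₁ = P₁V₁/(nR) = 233×12.2/(0.701×8.314) = 488 K.
Step 1 — Isothermal: T stays 488 K; PV = const ⇒ V₂ = 1.77 L, P₂ = 1610 kPa.
ΔU = 0 (ideal gas, T constant).
W = nRT ln(V₂/V₁) = 0.701×8.314×488×ln(0.145) = -5490 J.
Q = ΔU + W = -5490 J.
State after step 1: P = 1610 kPa, V = 1.77 L, T = 488 K.
Step 2 — Isobaric: P stays 1610 kPa; V/T = const ⇒ T₂ = 1240 K, V₂ = 4.50 L.
W = PΔV = 1610×(4.50−1.77) kPa·L = 4380 J.
ΔU = nCvΔT = 0.701×23.1×(1240−488) = 12200 J.
Q = ΔU + W = nCpΔT = 16600 J.
Net over both steps: W = -1100 J, Q = 11100 J, ΔU = 12200 J.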